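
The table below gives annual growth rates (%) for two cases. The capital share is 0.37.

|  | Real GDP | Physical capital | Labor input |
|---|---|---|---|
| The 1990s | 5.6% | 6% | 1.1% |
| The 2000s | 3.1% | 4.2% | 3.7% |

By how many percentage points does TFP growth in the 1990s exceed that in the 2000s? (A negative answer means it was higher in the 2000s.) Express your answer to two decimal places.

3.47 percentage points

Labor's share = 1 − 0.37 = 0.63.
The 1990s: TFP = 5.6 − 2.22 − 0.693 = 2.687%.
The 2000s: TFP = 3.1 − 1.554 − 2.331 = -0.785%.
Difference = 2.687 − (-0.785) = 3.472 pp.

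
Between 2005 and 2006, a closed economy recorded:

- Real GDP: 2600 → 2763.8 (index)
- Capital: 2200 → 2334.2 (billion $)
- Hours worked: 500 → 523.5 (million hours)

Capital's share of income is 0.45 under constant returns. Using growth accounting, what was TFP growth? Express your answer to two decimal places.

Real GDP growth = (2763.8 − 2600) / 2600 = 6.3%.
Capital growth = (2334.2 − 2200) / 2200 = 6.1%.
Hours worked growth = (523.5 − 500) / 500 = 4.7%.
Labor's share = 1 − 0.45 = 0.55.
Capital: 0.45 × 6.1 = 2.745 pp.
Hours worked: 0.55 × 4.7 = 2.585 pp.
TFP growth = 6.3 − 5.33 = 0.97%.

0.97%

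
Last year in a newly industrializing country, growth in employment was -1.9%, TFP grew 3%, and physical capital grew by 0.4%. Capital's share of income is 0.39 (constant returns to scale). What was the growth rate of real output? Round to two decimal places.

Labor's share = 1 − 0.39 = 0.61.
Physical capital: 0.39 × 0.4 = 0.156 pp.
Employment: 0.61 × (-1.9) = -1.159 pp.
Output growth = 3 + (-1.003) = 1.997%.

2.00%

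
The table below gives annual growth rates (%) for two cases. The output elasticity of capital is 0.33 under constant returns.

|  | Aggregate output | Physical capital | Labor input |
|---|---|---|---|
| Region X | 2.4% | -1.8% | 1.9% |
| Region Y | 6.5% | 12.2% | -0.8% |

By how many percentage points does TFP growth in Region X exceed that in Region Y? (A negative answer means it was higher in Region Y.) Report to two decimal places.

-1.29 percentage points

Labor's share = 1 − 0.33 = 0.67.
Region X: TFP = 2.4 + 0.594 − 1.273 = 1.721%.
Region Y: TFP = 6.5 − 4.026 + 0.536 = 3.01%.
Difference = 1.721 − (3.01) = -1.289 pp.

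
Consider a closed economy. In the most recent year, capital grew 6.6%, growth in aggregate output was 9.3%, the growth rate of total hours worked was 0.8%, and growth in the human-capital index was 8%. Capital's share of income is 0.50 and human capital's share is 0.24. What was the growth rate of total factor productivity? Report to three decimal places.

Labor's share = 1 − 0.5 − 0.24 = 0.26.
Capital: 0.5 × 6.6 = 3.3 pp.
The human-capital index: 0.24 × 8 = 1.92 pp.
Total hours worked: 0.26 × 0.8 = 0.208 pp.
TFP growth = 9.3 − 5.428 = 3.872%.

Total factor productivity grew 3.872%.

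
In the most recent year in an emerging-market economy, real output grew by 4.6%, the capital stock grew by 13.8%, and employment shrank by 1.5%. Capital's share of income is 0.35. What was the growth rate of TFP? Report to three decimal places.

0.745%

Labor's share = 1 − 0.35 = 0.65.
The capital stock: 0.35 × 13.8 = 4.83 pp.
Employment: 0.65 × (-1.5) = -0.975 pp.
TFP growth = 4.6 − 3.855 = 0.745%.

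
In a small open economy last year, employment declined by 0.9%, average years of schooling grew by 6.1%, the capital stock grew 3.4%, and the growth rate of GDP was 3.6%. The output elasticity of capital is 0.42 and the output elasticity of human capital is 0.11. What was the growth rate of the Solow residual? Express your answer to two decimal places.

1.92%

Labor's share = 1 − 0.42 − 0.11 = 0.47.
The capital stock: 0.42 × 3.4 = 1.428 pp.
Average years of schooling: 0.11 × 6.1 = 0.671 pp.
Employment: 0.47 × (-0.9) = -0.423 pp.
TFP growth = 3.6 − 1.676 = 1.924%.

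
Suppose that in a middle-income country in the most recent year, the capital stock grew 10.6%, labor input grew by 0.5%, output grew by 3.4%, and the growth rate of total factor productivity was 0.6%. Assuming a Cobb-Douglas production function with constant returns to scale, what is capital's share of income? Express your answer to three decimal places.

gY = gA + α·gK + (1−α)·gL, so gY − gA − gL = α(gK − gL).
3.4 − 0.6 − 0.5 = α × (10.6 − 0.5).
2.3 = 10.1 α, so α = 0.22772.

α = 0.228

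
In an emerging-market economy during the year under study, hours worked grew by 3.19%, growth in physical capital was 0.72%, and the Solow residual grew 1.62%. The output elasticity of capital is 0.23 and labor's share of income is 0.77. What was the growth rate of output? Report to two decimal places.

Labor's share = 1 − 0.23 = 0.77.
Physical capital: 0.23 × 0.72 = 0.1656 pp.
Hours worked: 0.77 × 3.19 = 2.4563 pp.
Output growth = 1.62 + 2.6219 = 4.2419%.

4.24%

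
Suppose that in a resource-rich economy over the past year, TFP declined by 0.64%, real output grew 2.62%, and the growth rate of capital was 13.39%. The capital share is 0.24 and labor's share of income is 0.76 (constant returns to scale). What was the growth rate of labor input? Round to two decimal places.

Labor input growth was 0.06%.

Labor's share = 1 − 0.24 = 0.76.
gY = gA + 0.24×13.39 + 0.76×g.
0.76×g = 2.62 + 0.64 − 3.2136 = 0.0464.
g = 0.0464 / 0.76 = 0.0611%.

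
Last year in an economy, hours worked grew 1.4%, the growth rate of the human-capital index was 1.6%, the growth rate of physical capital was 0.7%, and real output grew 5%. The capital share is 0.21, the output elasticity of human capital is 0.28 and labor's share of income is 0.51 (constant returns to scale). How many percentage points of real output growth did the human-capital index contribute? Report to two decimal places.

Contribution = share × growth = 0.28 × 1.6 = 0.448 pp.

0.45 pp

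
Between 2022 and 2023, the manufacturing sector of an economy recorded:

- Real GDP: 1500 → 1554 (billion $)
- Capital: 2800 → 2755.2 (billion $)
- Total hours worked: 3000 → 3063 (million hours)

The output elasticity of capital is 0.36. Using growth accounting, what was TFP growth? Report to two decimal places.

Real GDP growth = (1554 − 1500) / 1500 = 3.6%.
Capital growth = (2755.2 − 2800) / 2800 = -1.6%.
Total hours worked growth = (3063 − 3000) / 3000 = 2.1%.
Labor's share = 1 − 0.36 = 0.64.
Capital: 0.36 × (-1.6) = -0.576 pp.
Total hours worked: 0.64 × 2.1 = 1.344 pp.
TFP growth = 3.6 − 0.768 = 2.832%.

2.83%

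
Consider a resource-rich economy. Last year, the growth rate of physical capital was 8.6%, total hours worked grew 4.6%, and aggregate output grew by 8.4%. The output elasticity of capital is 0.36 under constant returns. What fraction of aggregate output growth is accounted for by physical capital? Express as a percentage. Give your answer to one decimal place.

Physical capital contributed 0.36 × 8.6 = 3.096 pp.
Share of growth = 3.096 / 8.4 × 100 = 36.857%.

36.9%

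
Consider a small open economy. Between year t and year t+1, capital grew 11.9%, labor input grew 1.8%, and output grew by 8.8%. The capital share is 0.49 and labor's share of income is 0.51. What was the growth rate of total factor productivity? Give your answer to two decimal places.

Labor's share = 1 − 0.49 = 0.51.
Capital: 0.49 × 11.9 = 5.831 pp.
Labor input: 0.51 × 1.8 = 0.918 pp.
TFP growth = 8.8 − 6.749 = 2.051%.

2.05%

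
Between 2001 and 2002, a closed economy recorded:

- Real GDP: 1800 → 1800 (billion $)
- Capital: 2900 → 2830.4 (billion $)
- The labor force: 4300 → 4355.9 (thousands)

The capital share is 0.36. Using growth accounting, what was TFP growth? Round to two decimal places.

Real GDP growth = (1800 − 1800) / 1800 = 0%.
Capital growth = (2830.4 − 2900) / 2900 = -2.4%.
The labor force growth = (4355.9 − 4300) / 4300 = 1.3%.
Labor's share = 1 − 0.36 = 0.64.
Capital: 0.36 × (-2.4) = -0.864 pp.
The labor force: 0.64 × 1.3 = 0.832 pp.
TFP growth = 0 + 0.032 = 0.032%.

TFP grew 0.03%.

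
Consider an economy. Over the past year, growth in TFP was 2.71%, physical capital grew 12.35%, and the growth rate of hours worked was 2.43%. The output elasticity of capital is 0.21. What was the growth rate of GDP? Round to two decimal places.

GDP grew 7.22%.

Labor's share = 1 − 0.21 = 0.79.
Physical capital: 0.21 × 12.35 = 2.5935 pp.
Hours worked: 0.79 × 2.43 = 1.9197 pp.
Output growth = 2.71 + 4.5132 = 7.2232%.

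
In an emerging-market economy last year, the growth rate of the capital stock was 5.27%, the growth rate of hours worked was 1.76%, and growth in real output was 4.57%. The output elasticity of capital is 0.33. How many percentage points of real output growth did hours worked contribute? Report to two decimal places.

Labor's share = 1 − 0.33 = 0.67.
Contribution = share × growth = 0.67 × 1.76 = 1.1792 pp.

1.18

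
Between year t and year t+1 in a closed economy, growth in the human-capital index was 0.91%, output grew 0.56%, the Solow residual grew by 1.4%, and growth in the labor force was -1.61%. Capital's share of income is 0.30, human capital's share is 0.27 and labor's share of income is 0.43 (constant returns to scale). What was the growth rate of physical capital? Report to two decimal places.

-1.31%

Labor's share = 1 − 0.3 − 0.27 = 0.43.
gY = gA + 0.27×0.91 + 0.43×(-1.61) + 0.3×g.
0.3×g = 0.56 − 1.4 + 0.4466 = -0.3934.
g = -0.3934 / 0.3 = -1.3113%.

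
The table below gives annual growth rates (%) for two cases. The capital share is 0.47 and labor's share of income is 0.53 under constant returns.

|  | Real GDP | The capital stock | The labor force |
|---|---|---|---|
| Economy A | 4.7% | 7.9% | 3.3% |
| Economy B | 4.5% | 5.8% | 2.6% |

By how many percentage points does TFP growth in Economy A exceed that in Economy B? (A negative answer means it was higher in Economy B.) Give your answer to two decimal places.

-1.16 percentage points

Labor's share = 1 − 0.47 = 0.53.
Economy A: TFP = 4.7 − 3.713 − 1.749 = -0.762%.
Economy B: TFP = 4.5 − 2.726 − 1.378 = 0.396%.
Difference = -0.762 − (0.396) = -1.158 pp.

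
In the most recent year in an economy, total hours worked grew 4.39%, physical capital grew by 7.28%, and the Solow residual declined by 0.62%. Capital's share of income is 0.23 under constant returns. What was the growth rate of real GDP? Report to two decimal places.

Labor's share = 1 − 0.23 = 0.77.
Physical capital: 0.23 × 7.28 = 1.6744 pp.
Total hours worked: 0.77 × 4.39 = 3.3803 pp.
Output growth = -0.62 + 5.0547 = 4.4347%.

4.43%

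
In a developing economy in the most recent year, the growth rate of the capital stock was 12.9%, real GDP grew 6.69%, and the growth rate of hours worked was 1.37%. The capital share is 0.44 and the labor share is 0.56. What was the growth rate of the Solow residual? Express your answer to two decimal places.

Labor's share = 1 − 0.44 = 0.56.
The capital stock: 0.44 × 12.9 = 5.676 pp.
Hours worked: 0.56 × 1.37 = 0.7672 pp.
TFP growth = 6.69 − 6.4432 = 0.2468%.

0.25%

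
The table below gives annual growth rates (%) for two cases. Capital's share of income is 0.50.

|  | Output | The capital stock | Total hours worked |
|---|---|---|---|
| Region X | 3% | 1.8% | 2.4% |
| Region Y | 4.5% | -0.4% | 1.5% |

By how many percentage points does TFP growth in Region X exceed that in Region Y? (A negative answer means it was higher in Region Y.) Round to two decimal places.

Labor's share = 1 − 0.5 = 0.5.
Region X: TFP = 3 − 0.9 − 1.2 = 0.9%.
Region Y: TFP = 4.5 + 0.2 − 0.75 = 3.95%.
Difference = 0.9 − (3.95) = -3.05 pp.

-3.05 percentage points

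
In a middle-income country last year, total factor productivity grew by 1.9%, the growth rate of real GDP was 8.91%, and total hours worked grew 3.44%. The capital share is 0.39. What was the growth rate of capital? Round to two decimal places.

Labor's share = 1 − 0.39 = 0.61.
gY = gA + 0.61×3.44 + 0.39×g.
0.39×g = 8.91 − 1.9 − 2.0984 = 4.9116.
g = 4.9116 / 0.39 = 12.5938%.

Capital growth was 12.59%.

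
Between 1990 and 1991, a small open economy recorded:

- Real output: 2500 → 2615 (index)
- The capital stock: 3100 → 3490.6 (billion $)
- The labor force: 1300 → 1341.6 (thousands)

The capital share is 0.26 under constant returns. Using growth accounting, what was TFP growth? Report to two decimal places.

Real output growth = (2615 − 2500) / 2500 = 4.6%.
The capital stock growth = (3490.6 − 3100) / 3100 = 12.6%.
The labor force growth = (1341.6 − 1300) / 1300 = 3.2%.
Labor's share = 1 − 0.26 = 0.74.
The capital stock: 0.26 × 12.6 = 3.276 pp.
The labor force: 0.74 × 3.2 = 2.368 pp.
TFP growth = 4.6 − 5.644 = -1.044%.

-1.04%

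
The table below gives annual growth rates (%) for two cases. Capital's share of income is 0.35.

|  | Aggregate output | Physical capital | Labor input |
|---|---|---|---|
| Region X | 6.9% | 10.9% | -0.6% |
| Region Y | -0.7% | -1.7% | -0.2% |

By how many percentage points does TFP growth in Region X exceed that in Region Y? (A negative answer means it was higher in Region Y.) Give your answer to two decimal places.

3.45 percentage points

Labor's share = 1 − 0.35 = 0.65.
Region X: TFP = 6.9 − 3.815 + 0.39 = 3.475%.
Region Y: TFP = -0.7 + 0.595 + 0.13 = 0.025%.
Difference = 3.475 − (0.025) = 3.45 pp.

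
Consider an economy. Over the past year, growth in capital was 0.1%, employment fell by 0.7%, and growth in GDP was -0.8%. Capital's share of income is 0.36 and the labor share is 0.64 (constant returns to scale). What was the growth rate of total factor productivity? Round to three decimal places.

-0.388%

Labor's share = 1 − 0.36 = 0.64.
Capital: 0.36 × 0.1 = 0.036 pp.
Employment: 0.64 × (-0.7) = -0.448 pp.
TFP growth = -0.8 + 0.412 = -0.388%.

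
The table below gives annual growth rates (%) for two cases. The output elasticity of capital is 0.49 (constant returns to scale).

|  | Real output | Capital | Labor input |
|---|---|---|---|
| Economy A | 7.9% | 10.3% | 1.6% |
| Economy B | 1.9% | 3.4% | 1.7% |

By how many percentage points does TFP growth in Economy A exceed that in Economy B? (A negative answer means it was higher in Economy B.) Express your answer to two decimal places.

2.67 percentage points

Labor's share = 1 − 0.49 = 0.51.
Economy A: TFP = 7.9 − 5.047 − 0.816 = 2.037%.
Economy B: TFP = 1.9 − 1.666 − 0.867 = -0.633%.
Difference = 2.037 − (-0.633) = 2.67 pp.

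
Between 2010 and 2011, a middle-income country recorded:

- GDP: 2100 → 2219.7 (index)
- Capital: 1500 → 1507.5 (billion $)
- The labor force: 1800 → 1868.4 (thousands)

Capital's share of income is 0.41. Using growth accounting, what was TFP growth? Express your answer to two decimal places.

3.25%

GDP growth = (2219.7 − 2100) / 2100 = 5.7%.
Capital growth = (1507.5 − 1500) / 1500 = 0.5%.
The labor force growth = (1868.4 − 1800) / 1800 = 3.8%.
Labor's share = 1 − 0.41 = 0.59.
Capital: 0.41 × 0.5 = 0.205 pp.
The labor force: 0.59 × 3.8 = 2.242 pp.
TFP growth = 5.7 − 2.447 = 3.253%.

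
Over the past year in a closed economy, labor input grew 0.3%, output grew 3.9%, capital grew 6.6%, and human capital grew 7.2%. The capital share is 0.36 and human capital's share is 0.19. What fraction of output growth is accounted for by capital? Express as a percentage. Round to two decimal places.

Capital contributed 0.36 × 6.6 = 2.376 pp.
Share of growth = 2.376 / 3.9 × 100 = 60.9231%.

Capital accounted for 60.92% of growth.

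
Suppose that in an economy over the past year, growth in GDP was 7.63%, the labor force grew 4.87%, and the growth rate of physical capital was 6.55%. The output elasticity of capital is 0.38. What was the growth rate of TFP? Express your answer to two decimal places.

2.12%

Labor's share = 1 − 0.38 = 0.62.
Physical capital: 0.38 × 6.55 = 2.489 pp.
The labor force: 0.62 × 4.87 = 3.0194 pp.
TFP growth = 7.63 − 5.5084 = 2.1216%.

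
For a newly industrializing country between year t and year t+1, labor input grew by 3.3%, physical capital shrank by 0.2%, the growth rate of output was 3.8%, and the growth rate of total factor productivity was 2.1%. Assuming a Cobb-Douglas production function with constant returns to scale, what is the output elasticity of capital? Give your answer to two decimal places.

gY = gA + α·gK + (1−α)·gL, so gY − gA − gL = α(gK − gL).
3.8 − 2.1 − 3.3 = α × (-0.2 − 3.3).
-1.6 = -3.5 α, so α = 0.4571.

0.46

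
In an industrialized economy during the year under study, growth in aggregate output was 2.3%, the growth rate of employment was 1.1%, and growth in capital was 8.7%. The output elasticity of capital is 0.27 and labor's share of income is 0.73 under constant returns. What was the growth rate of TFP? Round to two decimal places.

Labor's share = 1 − 0.27 = 0.73.
Capital: 0.27 × 8.7 = 2.349 pp.
Employment: 0.73 × 1.1 = 0.803 pp.
TFP growth = 2.3 − 3.152 = -0.852%.

-0.85%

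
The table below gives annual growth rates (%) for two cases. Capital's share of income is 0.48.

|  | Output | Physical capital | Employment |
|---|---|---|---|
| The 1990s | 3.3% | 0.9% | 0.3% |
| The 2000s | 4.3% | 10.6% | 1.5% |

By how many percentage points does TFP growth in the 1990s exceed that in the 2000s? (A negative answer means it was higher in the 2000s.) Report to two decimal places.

Labor's share = 1 − 0.48 = 0.52.
The 1990s: TFP = 3.3 − 0.432 − 0.156 = 2.712%.
The 2000s: TFP = 4.3 − 5.088 − 0.78 = -1.568%.
Difference = 2.712 − (-1.568) = 4.28 pp.

4.28 percentage points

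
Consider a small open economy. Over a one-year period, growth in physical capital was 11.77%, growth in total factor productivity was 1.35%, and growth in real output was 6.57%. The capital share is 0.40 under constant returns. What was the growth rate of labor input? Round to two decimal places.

Labor input growth was 0.85%.

Labor's share = 1 − 0.4 = 0.6.
gY = gA + 0.4×11.77 + 0.6×g.
0.6×g = 6.57 − 1.35 − 4.708 = 0.512.
g = 0.512 / 0.6 = 0.8533%.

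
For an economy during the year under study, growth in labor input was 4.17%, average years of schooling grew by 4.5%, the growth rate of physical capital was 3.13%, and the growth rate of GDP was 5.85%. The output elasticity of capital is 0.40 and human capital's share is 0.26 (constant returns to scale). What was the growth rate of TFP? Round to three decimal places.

Labor's share = 1 − 0.4 − 0.26 = 0.34.
Physical capital: 0.4 × 3.13 = 1.252 pp.
Average years of schooling: 0.26 × 4.5 = 1.17 pp.
Labor input: 0.34 × 4.17 = 1.4178 pp.
TFP growth = 5.85 − 3.8398 = 2.0102%.

TFP growth was 2.010%.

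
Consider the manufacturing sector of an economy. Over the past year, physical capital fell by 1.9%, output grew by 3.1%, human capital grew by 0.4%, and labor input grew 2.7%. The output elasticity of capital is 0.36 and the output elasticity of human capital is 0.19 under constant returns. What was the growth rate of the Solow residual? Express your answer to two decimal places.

Labor's share = 1 − 0.36 − 0.19 = 0.45.
Physical capital: 0.36 × (-1.9) = -0.684 pp.
Human capital: 0.19 × 0.4 = 0.076 pp.
Labor input: 0.45 × 2.7 = 1.215 pp.
TFP growth = 3.1 − 0.607 = 2.493%.

2.49%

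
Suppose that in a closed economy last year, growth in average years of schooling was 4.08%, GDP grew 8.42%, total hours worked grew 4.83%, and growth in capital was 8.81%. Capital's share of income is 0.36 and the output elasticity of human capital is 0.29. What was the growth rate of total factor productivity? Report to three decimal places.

Labor's share = 1 − 0.36 − 0.29 = 0.35.
Capital: 0.36 × 8.81 = 3.1716 pp.
Average years of schooling: 0.29 × 4.08 = 1.1832 pp.
Total hours worked: 0.35 × 4.83 = 1.6905 pp.
TFP growth = 8.42 − 6.0453 = 2.3747%.

2.375%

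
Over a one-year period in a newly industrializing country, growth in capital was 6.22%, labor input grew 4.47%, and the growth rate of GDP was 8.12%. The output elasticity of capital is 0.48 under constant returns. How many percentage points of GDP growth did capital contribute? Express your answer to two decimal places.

2.99 pp

Contribution = share × growth = 0.48 × 6.22 = 2.9856 pp.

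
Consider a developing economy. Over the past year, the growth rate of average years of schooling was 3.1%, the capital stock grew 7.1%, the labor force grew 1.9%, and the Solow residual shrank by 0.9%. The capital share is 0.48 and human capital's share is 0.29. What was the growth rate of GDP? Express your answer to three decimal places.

3.844%

Labor's share = 1 − 0.48 − 0.29 = 0.23.
The capital stock: 0.48 × 7.1 = 3.408 pp.
Average years of schooling: 0.29 × 3.1 = 0.899 pp.
The labor force: 0.23 × 1.9 = 0.437 pp.
Output growth = -0.9 + 4.744 = 3.844%.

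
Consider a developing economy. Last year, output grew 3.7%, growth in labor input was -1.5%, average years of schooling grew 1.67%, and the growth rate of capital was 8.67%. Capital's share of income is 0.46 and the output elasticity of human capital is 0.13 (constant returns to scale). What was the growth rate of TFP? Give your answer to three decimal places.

Labor's share = 1 − 0.46 − 0.13 = 0.41.
Capital: 0.46 × 8.67 = 3.9882 pp.
Average years of schooling: 0.13 × 1.67 = 0.2171 pp.
Labor input: 0.41 × (-1.5) = -0.615 pp.
TFP growth = 3.7 − 3.5903 = 0.1097%.

0.110%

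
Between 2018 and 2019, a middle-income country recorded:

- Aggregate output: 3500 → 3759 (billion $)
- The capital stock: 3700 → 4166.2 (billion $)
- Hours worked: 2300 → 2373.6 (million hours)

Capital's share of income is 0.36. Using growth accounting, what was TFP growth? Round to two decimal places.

0.82%

Aggregate output growth = (3759 − 3500) / 3500 = 7.4%.
The capital stock growth = (4166.2 − 3700) / 3700 = 12.6%.
Hours worked growth = (2373.6 − 2300) / 2300 = 3.2%.
Labor's share = 1 − 0.36 = 0.64.
The capital stock: 0.36 × 12.6 = 4.536 pp.
Hours worked: 0.64 × 3.2 = 2.048 pp.
TFP growth = 7.4 − 6.584 = 0.816%.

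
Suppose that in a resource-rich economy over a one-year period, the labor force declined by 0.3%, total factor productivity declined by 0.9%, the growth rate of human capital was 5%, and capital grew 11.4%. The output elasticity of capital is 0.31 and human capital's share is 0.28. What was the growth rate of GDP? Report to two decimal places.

3.91%

Labor's share = 1 − 0.31 − 0.28 = 0.41.
Capital: 0.31 × 11.4 = 3.534 pp.
Human capital: 0.28 × 5 = 1.4 pp.
The labor force: 0.41 × (-0.3) = -0.123 pp.
Output growth = -0.9 + 4.811 = 3.911%.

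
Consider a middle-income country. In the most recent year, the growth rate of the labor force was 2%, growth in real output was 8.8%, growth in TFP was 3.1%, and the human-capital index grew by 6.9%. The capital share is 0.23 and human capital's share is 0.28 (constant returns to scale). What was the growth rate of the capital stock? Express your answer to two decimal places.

Labor's share = 1 − 0.23 − 0.28 = 0.49.
gY = gA + 0.28×6.9 + 0.49×2 + 0.23×g.
0.23×g = 8.8 − 3.1 − 2.912 = 2.788.
g = 2.788 / 0.23 = 12.1217%.

The capital stock growth was 12.12%.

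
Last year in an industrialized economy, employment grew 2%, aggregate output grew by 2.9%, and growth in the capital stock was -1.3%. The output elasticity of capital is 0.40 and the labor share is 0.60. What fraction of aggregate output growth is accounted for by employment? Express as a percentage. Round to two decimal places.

41.38%

Labor's share = 1 − 0.4 = 0.6.
Employment contributed 0.6 × 2 = 1.2 pp.
Share of growth = 1.2 / 2.9 × 100 = 41.3793%.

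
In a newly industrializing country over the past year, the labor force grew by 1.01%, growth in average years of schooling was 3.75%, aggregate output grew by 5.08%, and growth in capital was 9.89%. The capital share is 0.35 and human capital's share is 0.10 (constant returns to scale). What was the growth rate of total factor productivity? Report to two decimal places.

0.69%

Labor's share = 1 − 0.35 − 0.1 = 0.55.
Capital: 0.35 × 9.89 = 3.4615 pp.
Average years of schooling: 0.1 × 3.75 = 0.375 pp.
The labor force: 0.55 × 1.01 = 0.5555 pp.
TFP growth = 5.08 − 4.392 = 0.688%.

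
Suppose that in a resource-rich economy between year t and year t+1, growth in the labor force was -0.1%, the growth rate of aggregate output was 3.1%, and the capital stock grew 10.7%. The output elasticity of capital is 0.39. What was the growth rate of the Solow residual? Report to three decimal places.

Labor's share = 1 − 0.39 = 0.61.
The capital stock: 0.39 × 10.7 = 4.173 pp.
The labor force: 0.61 × (-0.1) = -0.061 pp.
TFP growth = 3.1 − 4.112 = -1.012%.

-1.012%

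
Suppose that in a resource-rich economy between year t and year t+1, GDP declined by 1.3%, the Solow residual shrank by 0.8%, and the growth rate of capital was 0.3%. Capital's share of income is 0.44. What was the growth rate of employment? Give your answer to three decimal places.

-1.129%

Labor's share = 1 − 0.44 = 0.56.
gY = gA + 0.44×0.3 + 0.56×g.
0.56×g = -1.3 + 0.8 − 0.132 = -0.632.
g = -0.632 / 0.56 = -1.12857%.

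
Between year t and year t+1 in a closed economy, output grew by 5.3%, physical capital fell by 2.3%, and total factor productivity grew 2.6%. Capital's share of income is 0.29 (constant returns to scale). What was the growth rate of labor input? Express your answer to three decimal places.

Labor input grew 4.742%.

Labor's share = 1 − 0.29 = 0.71.
gY = gA + 0.29×(-2.3) + 0.71×g.
0.71×g = 5.3 − 2.6 + 0.667 = 3.367.
g = 3.367 / 0.71 = 4.74225%.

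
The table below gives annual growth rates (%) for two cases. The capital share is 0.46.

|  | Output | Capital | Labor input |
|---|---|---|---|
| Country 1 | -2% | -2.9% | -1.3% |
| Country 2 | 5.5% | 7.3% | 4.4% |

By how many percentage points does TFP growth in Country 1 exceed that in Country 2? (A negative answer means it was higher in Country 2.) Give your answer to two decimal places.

Labor's share = 1 − 0.46 = 0.54.
Country 1: TFP = -2 + 1.334 + 0.702 = 0.036%.
Country 2: TFP = 5.5 − 3.358 − 2.376 = -0.234%.
Difference = 0.036 − (-0.234) = 0.27 pp.

0.27 percentage points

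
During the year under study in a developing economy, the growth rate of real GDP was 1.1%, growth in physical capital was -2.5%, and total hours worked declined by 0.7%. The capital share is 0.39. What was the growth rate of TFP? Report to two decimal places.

2.50%

Labor's share = 1 − 0.39 = 0.61.
Physical capital: 0.39 × (-2.5) = -0.975 pp.
Total hours worked: 0.61 × (-0.7) = -0.427 pp.
TFP growth = 1.1 + 1.402 = 2.502%.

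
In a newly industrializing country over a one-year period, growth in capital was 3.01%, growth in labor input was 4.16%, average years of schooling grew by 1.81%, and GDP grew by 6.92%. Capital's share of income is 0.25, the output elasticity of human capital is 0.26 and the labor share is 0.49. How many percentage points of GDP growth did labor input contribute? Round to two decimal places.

2.04

Labor's share = 1 − 0.25 − 0.26 = 0.49.
Contribution = share × growth = 0.49 × 4.16 = 2.0384 pp.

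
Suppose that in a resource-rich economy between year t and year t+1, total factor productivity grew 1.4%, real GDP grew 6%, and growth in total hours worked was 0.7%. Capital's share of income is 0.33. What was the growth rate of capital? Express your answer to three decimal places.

Capital grew 12.518%.

Labor's share = 1 − 0.33 = 0.67.
gY = gA + 0.67×0.7 + 0.33×g.
0.33×g = 6 − 1.4 − 0.469 = 4.131.
g = 4.131 / 0.33 = 12.51818%.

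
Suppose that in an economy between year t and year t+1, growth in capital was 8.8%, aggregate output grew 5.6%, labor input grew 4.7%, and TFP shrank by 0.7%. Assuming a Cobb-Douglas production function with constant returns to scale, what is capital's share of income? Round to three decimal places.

0.390

gY = gA + α·gK + (1−α)·gL, so gY − gA − gL = α(gK − gL).
5.6 + 0.7 − 4.7 = α × (8.8 − 4.7).
1.6 = 4.1 α, so α = 0.39024.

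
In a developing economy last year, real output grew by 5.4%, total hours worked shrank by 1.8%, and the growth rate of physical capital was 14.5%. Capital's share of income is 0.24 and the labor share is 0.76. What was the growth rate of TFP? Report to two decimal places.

3.29%

Labor's share = 1 − 0.24 = 0.76.
Physical capital: 0.24 × 14.5 = 3.48 pp.
Total hours worked: 0.76 × (-1.8) = -1.368 pp.
TFP growth = 5.4 − 2.112 = 3.288%.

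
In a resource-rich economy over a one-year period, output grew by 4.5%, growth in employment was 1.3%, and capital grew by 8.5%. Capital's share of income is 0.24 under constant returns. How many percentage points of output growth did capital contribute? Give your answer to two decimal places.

Contribution = share × growth = 0.24 × 8.5 = 2.04 pp.

2.04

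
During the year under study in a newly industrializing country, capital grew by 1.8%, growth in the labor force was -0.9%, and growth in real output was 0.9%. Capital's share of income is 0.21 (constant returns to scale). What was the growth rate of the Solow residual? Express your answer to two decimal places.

1.23%

Labor's share = 1 − 0.21 = 0.79.
Capital: 0.21 × 1.8 = 0.378 pp.
The labor force: 0.79 × (-0.9) = -0.711 pp.
TFP growth = 0.9 + 0.333 = 1.233%.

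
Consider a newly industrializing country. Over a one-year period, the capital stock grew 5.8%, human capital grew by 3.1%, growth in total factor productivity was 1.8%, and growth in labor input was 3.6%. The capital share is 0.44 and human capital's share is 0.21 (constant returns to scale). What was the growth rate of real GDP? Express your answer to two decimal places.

6.26%

Labor's share = 1 − 0.44 − 0.21 = 0.35.
The capital stock: 0.44 × 5.8 = 2.552 pp.
Human capital: 0.21 × 3.1 = 0.651 pp.
Labor input: 0.35 × 3.6 = 1.26 pp.
Output growth = 1.8 + 4.463 = 6.263%.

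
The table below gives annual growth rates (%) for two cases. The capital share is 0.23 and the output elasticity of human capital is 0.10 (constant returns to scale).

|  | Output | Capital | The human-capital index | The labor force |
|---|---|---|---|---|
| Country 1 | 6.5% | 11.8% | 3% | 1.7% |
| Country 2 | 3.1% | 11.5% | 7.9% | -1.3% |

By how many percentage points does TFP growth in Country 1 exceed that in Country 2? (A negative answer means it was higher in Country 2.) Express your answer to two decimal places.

Labor's share = 1 − 0.23 − 0.1 = 0.67.
Country 1: TFP = 6.5 − 2.714 − 0.3 − 1.139 = 2.347%.
Country 2: TFP = 3.1 − 2.645 − 0.79 + 0.871 = 0.536%.
Difference = 2.347 − (0.536) = 1.811 pp.

1.81 percentage points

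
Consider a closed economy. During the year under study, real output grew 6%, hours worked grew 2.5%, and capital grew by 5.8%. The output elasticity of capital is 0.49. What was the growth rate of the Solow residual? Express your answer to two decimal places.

Labor's share = 1 − 0.49 = 0.51.
Capital: 0.49 × 5.8 = 2.842 pp.
Hours worked: 0.51 × 2.5 = 1.275 pp.
TFP growth = 6 − 4.117 = 1.883%.

1.88%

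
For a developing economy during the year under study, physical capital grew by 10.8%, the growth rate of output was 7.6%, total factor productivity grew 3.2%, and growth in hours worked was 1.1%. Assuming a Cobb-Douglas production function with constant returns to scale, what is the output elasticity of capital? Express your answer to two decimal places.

0.34

gY = gA + α·gK + (1−α)·gL, so gY − gA − gL = α(gK − gL).
7.6 − 3.2 − 1.1 = α × (10.8 − 1.1).
3.3 = 9.7 α, so α = 0.3402.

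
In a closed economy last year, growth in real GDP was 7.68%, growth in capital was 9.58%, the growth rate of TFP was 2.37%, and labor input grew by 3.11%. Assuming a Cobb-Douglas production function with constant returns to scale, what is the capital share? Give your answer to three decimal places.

gY = gA + α·gK + (1−α)·gL, so gY − gA − gL = α(gK − gL).
7.68 − 2.37 − 3.11 = α × (9.58 − 3.11).
2.2 = 6.47 α, so α = 0.34003.

α = 0.340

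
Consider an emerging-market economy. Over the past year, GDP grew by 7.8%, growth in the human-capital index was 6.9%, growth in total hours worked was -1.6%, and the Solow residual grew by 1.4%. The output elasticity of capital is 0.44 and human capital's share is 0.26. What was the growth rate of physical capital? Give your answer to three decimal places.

Labor's share = 1 − 0.44 − 0.26 = 0.3.
gY = gA + 0.26×6.9 + 0.3×(-1.6) + 0.44×g.
0.44×g = 7.8 − 1.4 − 1.314 = 5.086.
g = 5.086 / 0.44 = 11.55909%.

11.559%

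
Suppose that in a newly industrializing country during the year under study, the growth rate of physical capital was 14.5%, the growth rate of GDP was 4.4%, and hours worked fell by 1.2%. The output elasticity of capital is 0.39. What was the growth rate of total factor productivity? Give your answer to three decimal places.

Labor's share = 1 − 0.39 = 0.61.
Physical capital: 0.39 × 14.5 = 5.655 pp.
Hours worked: 0.61 × (-1.2) = -0.732 pp.
TFP growth = 4.4 − 4.923 = -0.523%.

-0.523%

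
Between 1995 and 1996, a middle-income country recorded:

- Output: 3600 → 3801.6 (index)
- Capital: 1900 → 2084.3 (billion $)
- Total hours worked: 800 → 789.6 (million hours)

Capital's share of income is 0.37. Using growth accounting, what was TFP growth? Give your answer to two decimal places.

2.83%

Output growth = (3801.6 − 3600) / 3600 = 5.6%.
Capital growth = (2084.3 − 1900) / 1900 = 9.7%.
Total hours worked growth = (789.6 − 800) / 800 = -1.3%.
Labor's share = 1 − 0.37 = 0.63.
Capital: 0.37 × 9.7 = 3.589 pp.
Total hours worked: 0.63 × (-1.3) = -0.819 pp.
TFP growth = 5.6 − 2.77 = 2.83%.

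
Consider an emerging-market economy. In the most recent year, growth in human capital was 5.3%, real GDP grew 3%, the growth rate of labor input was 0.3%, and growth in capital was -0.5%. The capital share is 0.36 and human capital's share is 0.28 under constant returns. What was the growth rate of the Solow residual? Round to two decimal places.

The Solow residual grew 1.59%.

Labor's share = 1 − 0.36 − 0.28 = 0.36.
Capital: 0.36 × (-0.5) = -0.18 pp.
Human capital: 0.28 × 5.3 = 1.484 pp.
Labor input: 0.36 × 0.3 = 0.108 pp.
TFP growth = 3 − 1.412 = 1.588%.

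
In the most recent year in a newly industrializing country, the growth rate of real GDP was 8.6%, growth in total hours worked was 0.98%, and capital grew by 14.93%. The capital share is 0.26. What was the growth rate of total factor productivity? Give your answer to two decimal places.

3.99%

Labor's share = 1 − 0.26 = 0.74.
Capital: 0.26 × 14.93 = 3.8818 pp.
Total hours worked: 0.74 × 0.98 = 0.7252 pp.
TFP growth = 8.6 − 4.607 = 3.993%.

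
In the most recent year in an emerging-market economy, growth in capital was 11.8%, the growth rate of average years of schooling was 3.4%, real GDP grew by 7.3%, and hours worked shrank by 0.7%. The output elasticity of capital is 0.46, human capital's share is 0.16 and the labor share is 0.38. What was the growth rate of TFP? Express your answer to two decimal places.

Labor's share = 1 − 0.46 − 0.16 = 0.38.
Capital: 0.46 × 11.8 = 5.428 pp.
Average years of schooling: 0.16 × 3.4 = 0.544 pp.
Hours worked: 0.38 × (-0.7) = -0.266 pp.
TFP growth = 7.3 − 5.706 = 1.594%.

TFP grew 1.59%.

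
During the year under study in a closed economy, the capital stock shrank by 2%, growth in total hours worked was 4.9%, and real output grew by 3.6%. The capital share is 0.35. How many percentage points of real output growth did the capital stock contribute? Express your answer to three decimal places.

-0.700 percentage points

Contribution = share × growth = 0.35 × (-2) = -0.7 pp.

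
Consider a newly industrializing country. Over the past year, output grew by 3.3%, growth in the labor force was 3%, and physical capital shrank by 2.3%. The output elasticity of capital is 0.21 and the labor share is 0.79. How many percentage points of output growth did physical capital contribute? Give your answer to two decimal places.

-0.48

Contribution = share × growth = 0.21 × (-2.3) = -0.483 pp.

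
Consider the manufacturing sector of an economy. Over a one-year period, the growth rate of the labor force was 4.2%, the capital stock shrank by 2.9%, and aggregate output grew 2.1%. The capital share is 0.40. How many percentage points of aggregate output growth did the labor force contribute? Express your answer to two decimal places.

2.52 percentage points

Labor's share = 1 − 0.4 = 0.6.
Contribution = share × growth = 0.6 × 4.2 = 2.52 pp.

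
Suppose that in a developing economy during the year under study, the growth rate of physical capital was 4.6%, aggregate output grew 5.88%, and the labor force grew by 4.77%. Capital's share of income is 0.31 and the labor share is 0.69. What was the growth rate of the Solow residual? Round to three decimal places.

Labor's share = 1 − 0.31 = 0.69.
Physical capital: 0.31 × 4.6 = 1.426 pp.
The labor force: 0.69 × 4.77 = 3.2913 pp.
TFP growth = 5.88 − 4.7173 = 1.1627%.

1.163%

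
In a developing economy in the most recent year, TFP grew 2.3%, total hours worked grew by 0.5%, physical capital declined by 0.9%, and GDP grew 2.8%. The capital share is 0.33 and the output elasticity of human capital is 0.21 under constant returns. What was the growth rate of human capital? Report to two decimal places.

Labor's share = 1 − 0.33 − 0.21 = 0.46.
gY = gA + 0.33×(-0.9) + 0.46×0.5 + 0.21×g.
0.21×g = 2.8 − 2.3 + 0.067 = 0.567.
g = 0.567 / 0.21 = 2.7%.

2.70%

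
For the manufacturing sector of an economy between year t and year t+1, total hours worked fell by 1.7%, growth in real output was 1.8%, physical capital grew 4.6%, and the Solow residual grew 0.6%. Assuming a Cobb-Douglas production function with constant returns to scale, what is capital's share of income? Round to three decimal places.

gY = gA + α·gK + (1−α)·gL, so gY − gA − gL = α(gK − gL).
1.8 − 0.6 + 1.7 = α × (4.6 − (-1.7)).
2.9 = 6.3 α, so α = 0.46032.

0.460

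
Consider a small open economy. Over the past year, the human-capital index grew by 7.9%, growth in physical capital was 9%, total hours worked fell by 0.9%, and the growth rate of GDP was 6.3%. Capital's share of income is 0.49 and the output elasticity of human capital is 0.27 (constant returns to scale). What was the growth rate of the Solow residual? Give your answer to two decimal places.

Labor's share = 1 − 0.49 − 0.27 = 0.24.
Physical capital: 0.49 × 9 = 4.41 pp.
The human-capital index: 0.27 × 7.9 = 2.133 pp.
Total hours worked: 0.24 × (-0.9) = -0.216 pp.
TFP growth = 6.3 − 6.327 = -0.027%.

-0.03%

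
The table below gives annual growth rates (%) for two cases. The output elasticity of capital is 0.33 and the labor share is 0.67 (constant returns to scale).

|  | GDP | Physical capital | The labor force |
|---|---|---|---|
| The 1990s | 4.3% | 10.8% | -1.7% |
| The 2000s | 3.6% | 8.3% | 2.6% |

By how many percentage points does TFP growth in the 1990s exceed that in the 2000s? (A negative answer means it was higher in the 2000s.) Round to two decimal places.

Labor's share = 1 − 0.33 = 0.67.
The 1990s: TFP = 4.3 − 3.564 + 1.139 = 1.875%.
The 2000s: TFP = 3.6 − 2.739 − 1.742 = -0.881%.
Difference = 1.875 − (-0.881) = 2.756 pp.

2.76 percentage points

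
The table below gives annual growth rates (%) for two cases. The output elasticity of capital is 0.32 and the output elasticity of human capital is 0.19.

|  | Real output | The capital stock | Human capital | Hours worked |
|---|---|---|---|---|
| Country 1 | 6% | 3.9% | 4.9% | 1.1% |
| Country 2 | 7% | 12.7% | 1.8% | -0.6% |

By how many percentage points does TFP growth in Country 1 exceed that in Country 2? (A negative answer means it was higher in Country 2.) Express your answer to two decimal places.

0.39 percentage points

Labor's share = 1 − 0.32 − 0.19 = 0.49.
Country 1: TFP = 6 − 1.248 − 0.931 − 0.539 = 3.282%.
Country 2: TFP = 7 − 4.064 − 0.342 + 0.294 = 2.888%.
Difference = 3.282 − (2.888) = 0.394 pp.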